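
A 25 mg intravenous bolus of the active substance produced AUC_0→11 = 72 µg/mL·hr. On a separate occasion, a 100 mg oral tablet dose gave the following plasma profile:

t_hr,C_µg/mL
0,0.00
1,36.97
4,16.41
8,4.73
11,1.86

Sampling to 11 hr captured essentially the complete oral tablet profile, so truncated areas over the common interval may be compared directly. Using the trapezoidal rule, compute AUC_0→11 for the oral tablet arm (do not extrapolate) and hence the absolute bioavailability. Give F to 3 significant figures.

Trapezoidal AUC_0→11 (oral tablet):
  [0→1]: (0.00+36.97)/2 × 1 = 18.485
  [1→4]: (36.97+16.41)/2 × 3 = 80.07
  [4→8]: (16.41+4.73)/2 × 4 = 42.28
  [8→11]: (4.73+1.86)/2 × 3 = 9.885
  Sum = 150.72 µg/mL·hr
F = (AUC_ev/D_ev)/(AUC_iv/D_iv) = (150.72/100)/(72/25) = 1.5072/2.88 = 0.5233

F = 0.523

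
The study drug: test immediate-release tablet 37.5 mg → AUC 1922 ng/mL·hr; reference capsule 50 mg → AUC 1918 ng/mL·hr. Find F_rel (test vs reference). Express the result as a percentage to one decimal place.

F_rel = (AUC_test/D_test) / (AUC_ref/D_ref)
      = (1922/37.5) / (1918/50)
      = 51.2533 / 38.36 = 1.3361 = 133.61%

F_rel = 133.6%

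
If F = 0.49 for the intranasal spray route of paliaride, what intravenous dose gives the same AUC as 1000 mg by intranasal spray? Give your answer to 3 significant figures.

Systemic exposure from an extravascular dose = F × D_ev, so the equivalent IV dose is F × D_ev.
D_iv = F × D_ev = 0.49 × 1000 = 490 mg

D_iv = 490 mg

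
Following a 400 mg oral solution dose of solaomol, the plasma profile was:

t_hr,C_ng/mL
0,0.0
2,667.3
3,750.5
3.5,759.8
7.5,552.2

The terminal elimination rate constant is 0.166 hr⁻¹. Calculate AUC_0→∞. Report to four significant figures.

AUC = 7704 ng/mL·hr

Trapezoidal AUC_0→7.5:
  [0→2]: (0.0+667.3)/2 × 2 = 667.3
  [2→3]: (667.3+750.5)/2 × 1 = 708.9
  [3→3.5]: (750.5+759.8)/2 × 0.5 = 377.575
  [3.5→7.5]: (759.8+552.2)/2 × 4 = 2624.0
  Sum = 4377.775 ng/mL·hr
Extrapolated tail: C_last / k_e = 552.2 / 0.166 = 3326.506
AUC_0→∞ = 4377.775 + 3326.506 = 7704.281 ng/mL·hr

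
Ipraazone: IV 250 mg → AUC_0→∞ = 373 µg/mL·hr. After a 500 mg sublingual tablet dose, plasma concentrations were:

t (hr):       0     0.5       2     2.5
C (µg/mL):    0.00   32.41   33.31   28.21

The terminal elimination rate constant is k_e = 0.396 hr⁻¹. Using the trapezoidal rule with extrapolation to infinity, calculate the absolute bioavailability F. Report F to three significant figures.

F = 0.193

Trapezoidal AUC_0→2.5 (sublingual tablet):
  [0→0.5]: (0.00+32.41)/2 × 0.5 = 8.1025
  [0.5→2]: (32.41+33.31)/2 × 1.5 = 49.29
  [2→2.5]: (33.31+28.21)/2 × 0.5 = 15.38
  Sum = 72.7725 µg/mL·hr
Tail: C_last/k_e = 28.21/0.396 = 71.237
AUC_0→∞ (sublingual tablet) = 72.7725 + 71.237 = 144.0095 µg/mL·hr
F = (AUC_ev/D_ev)/(AUC_iv/D_iv) = (144.0095/500)/(373/250) = 0.288019/1.492 = 0.1930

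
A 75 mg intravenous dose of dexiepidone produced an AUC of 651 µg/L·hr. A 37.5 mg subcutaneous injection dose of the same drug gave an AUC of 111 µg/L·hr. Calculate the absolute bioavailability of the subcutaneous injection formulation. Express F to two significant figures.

F = (AUC_ev / D_ev) / (AUC_iv / D_iv)
  = (111/37.5) / (651/75)
  = 2.96 / 8.68 = 0.3410

F = 0.34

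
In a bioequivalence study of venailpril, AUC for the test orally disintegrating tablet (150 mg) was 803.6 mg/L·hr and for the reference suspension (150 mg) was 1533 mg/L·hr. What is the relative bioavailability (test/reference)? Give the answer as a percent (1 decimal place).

F_rel = (AUC_test/D_test) / (AUC_ref/D_ref)
      = (803.6/150) / (1533/150)
      = 5.35733 / 10.22 = 0.5242 = 52.42%

F_rel = 52.4%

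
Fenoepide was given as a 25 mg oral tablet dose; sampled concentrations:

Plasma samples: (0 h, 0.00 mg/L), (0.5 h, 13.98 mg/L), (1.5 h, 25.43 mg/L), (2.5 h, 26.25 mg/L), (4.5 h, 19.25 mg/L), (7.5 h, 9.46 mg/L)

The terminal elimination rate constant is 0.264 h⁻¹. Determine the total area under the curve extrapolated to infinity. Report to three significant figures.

AUC = 173 mg/L·h

Trapezoidal AUC_0→7.5:
  [0→0.5]: (0.00+13.98)/2 × 0.5 = 3.495
  [0.5→1.5]: (13.98+25.43)/2 × 1 = 19.705
  [1.5→2.5]: (25.43+26.25)/2 × 1 = 25.84
  [2.5→4.5]: (26.25+19.25)/2 × 2 = 45.5
  [4.5→7.5]: (19.25+9.46)/2 × 3 = 43.065
  Sum = 137.605 mg/L·h
Extrapolated tail: C_last / k_e = 9.46 / 0.264 = 35.833
AUC_0→∞ = 137.605 + 35.833 = 173.438 mg/L·h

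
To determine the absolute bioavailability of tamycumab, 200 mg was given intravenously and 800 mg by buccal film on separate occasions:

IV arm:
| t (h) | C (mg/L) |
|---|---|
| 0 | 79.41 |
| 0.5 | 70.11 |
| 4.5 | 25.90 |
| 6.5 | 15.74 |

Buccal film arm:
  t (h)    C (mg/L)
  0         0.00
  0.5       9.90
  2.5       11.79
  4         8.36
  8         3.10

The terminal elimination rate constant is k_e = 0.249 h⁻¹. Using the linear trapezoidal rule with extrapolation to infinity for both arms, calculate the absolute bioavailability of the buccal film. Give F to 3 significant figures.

Trapezoidal AUC_0→6.5 (IV):
  [0→0.5]: (79.41+70.11)/2 × 0.5 = 37.38
  [0.5→4.5]: (70.11+25.90)/2 × 4 = 192.02
  [4.5→6.5]: (25.90+15.74)/2 × 2 = 41.64
  Sum = 271.04 mg/L·h
IV tail: 15.74/0.249 = 63.213; AUC_iv,0→∞ = 271.04 + 63.213 = 334.253 mg/L·h
Trapezoidal AUC_0→8 (buccal film):
  [0→0.5]: (0.00+9.90)/2 × 0.5 = 2.475
  [0.5→2.5]: (9.90+11.79)/2 × 2 = 21.69
  [2.5→4]: (11.79+8.36)/2 × 1.5 = 15.1125
  [4→8]: (8.36+3.10)/2 × 4 = 22.92
  Sum = 62.1975 mg/L·h
buccal film tail: 3.10/0.249 = 12.450; AUC_ev,0→∞ = 62.1975 + 12.450 = 74.6475 mg/L·h
F = (AUC_ev/D_ev)/(AUC_iv/D_iv) = (74.6475/800)/(334.253/200) = 0.093309375/1.671265 = 0.0558

F = 0.0558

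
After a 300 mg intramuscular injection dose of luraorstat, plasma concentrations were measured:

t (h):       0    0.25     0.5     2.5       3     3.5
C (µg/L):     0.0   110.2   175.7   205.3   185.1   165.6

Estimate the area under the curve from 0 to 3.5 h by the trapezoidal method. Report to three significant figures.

Trapezoidal AUC_0→3.5:
  [0→0.25]: (0.0+110.2)/2 × 0.25 = 13.775
  [0.25→0.5]: (110.2+175.7)/2 × 0.25 = 35.7375
  [0.5→2.5]: (175.7+205.3)/2 × 2 = 381.0
  [2.5→3]: (205.3+185.1)/2 × 0.5 = 97.6
  [3→3.5]: (185.1+165.6)/2 × 0.5 = 87.675
  Sum = 615.7875 µg/L·h

AUC = 616 µg/L·h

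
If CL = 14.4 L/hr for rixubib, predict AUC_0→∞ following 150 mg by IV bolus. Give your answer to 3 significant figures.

AUC = 10.4 mg/L·hr

AUC_0→∞ = Dose_iv / CL
        = 150 / 14.4 = 10.4167 mg/L·hr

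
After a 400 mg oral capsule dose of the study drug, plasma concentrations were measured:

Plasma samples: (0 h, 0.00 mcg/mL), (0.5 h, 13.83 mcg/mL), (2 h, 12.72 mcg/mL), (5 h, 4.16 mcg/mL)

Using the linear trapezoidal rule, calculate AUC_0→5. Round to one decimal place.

AUC = 48.7 mcg/mL·h

Trapezoidal AUC_0→5:
  [0→0.5]: (0.00+13.83)/2 × 0.5 = 3.4575
  [0.5→2]: (13.83+12.72)/2 × 1.5 = 19.9125
  [2→5]: (12.72+4.16)/2 × 3 = 25.32
  Sum = 48.69 mcg/mL·h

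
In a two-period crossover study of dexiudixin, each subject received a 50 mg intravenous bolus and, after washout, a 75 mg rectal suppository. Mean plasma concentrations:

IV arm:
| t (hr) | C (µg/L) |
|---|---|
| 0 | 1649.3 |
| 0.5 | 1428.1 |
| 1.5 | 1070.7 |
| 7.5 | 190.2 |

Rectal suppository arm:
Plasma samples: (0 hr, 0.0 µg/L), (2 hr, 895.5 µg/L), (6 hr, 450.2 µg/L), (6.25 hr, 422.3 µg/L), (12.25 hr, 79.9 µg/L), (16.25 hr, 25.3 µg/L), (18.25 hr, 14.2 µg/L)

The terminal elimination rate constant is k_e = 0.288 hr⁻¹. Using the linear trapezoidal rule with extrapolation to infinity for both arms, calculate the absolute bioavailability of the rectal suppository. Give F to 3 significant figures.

Trapezoidal AUC_0→7.5 (IV):
  [0→0.5]: (1649.3+1428.1)/2 × 0.5 = 769.35
  [0.5→1.5]: (1428.1+1070.7)/2 × 1 = 1249.4
  [1.5→7.5]: (1070.7+190.2)/2 × 6 = 3782.7
  Sum = 5801.45 µg/L·hr
IV tail: 190.2/0.288 = 660.417; AUC_iv,0→∞ = 5801.45 + 660.417 = 6461.867 µg/L·hr
Trapezoidal AUC_0→18.25 (rectal suppository):
  [0→2]: (0.0+895.5)/2 × 2 = 895.5
  [2→6]: (895.5+450.2)/2 × 4 = 2691.4
  [6→6.25]: (450.2+422.3)/2 × 0.25 = 109.0625
  [6.25→12.25]: (422.3+79.9)/2 × 6 = 1506.6
  [12.25→16.25]: (79.9+25.3)/2 × 4 = 210.4
  [16.25→18.25]: (25.3+14.2)/2 × 2 = 39.5
  Sum = 5452.4625 µg/L·hr
rectal suppository tail: 14.2/0.288 = 49.306; AUC_ev,0→∞ = 5452.4625 + 49.306 = 5501.7685 µg/L·hr
F = (AUC_ev/D_ev)/(AUC_iv/D_iv) = (5501.7685/75)/(6461.867/50) = 73.3569/129.23734 = 0.5676

F = 0.568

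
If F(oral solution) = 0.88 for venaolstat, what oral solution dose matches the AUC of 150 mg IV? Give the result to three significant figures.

For equal systemic exposure: F × D_ev = D_iv
D_ev = D_iv / F = 150 / 0.88 = 170.455 mg

D_oral = 170 mg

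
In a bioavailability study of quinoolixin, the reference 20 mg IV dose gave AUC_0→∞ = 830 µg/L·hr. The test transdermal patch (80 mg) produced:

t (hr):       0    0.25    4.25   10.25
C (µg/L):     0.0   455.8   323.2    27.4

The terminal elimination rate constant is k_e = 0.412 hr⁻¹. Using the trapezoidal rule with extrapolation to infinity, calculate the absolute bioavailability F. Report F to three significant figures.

F = 0.823

Trapezoidal AUC_0→10.25 (transdermal patch):
  [0→0.25]: (0.0+455.8)/2 × 0.25 = 56.975
  [0.25→4.25]: (455.8+323.2)/2 × 4 = 1558.0
  [4.25→10.25]: (323.2+27.4)/2 × 6 = 1051.8
  Sum = 2666.775 µg/L·hr
Tail: C_last/k_e = 27.4/0.412 = 66.505
AUC_0→∞ (transdermal patch) = 2666.775 + 66.505 = 2733.28 µg/L·hr
F = (AUC_ev/D_ev)/(AUC_iv/D_iv) = (2733.28/80)/(830/20) = 34.166/41.5 = 0.8233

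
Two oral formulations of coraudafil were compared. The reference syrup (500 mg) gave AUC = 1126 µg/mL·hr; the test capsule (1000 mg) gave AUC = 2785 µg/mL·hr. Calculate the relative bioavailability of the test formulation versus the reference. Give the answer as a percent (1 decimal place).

F_rel = (AUC_test/D_test) / (AUC_ref/D_ref)
      = (2785/1000) / (1126/500)
      = 2.785 / 2.252 = 1.2367 = 123.67%

F_rel = 123.7%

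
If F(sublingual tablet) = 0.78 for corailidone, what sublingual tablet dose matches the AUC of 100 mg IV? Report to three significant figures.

D_sublingual = 128 mg

For equal systemic exposure: F × D_ev = D_iv
D_ev = D_iv / F = 100 / 0.78 = 128.205 mg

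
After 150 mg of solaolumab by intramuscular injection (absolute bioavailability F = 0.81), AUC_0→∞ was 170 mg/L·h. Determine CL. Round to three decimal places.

CL = F × Dose / AUC_0→∞
   = 0.81 × 150 / 170 = 0.714706 L/h

CL = 0.715 L/h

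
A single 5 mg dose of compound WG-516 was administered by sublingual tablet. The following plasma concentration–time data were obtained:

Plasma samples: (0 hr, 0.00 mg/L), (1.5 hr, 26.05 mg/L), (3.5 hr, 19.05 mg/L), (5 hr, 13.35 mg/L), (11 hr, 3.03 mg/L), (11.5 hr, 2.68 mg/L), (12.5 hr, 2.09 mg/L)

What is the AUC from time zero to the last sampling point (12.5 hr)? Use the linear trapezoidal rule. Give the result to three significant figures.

Trapezoidal AUC_0→12.5:
  [0→1.5]: (0.00+26.05)/2 × 1.5 = 19.5375
  [1.5→3.5]: (26.05+19.05)/2 × 2 = 45.1
  [3.5→5]: (19.05+13.35)/2 × 1.5 = 24.3
  [5→11]: (13.35+3.03)/2 × 6 = 49.14
  [11→11.5]: (3.03+2.68)/2 × 0.5 = 1.4275
  [11.5→12.5]: (2.68+2.09)/2 × 1 = 2.385
  Sum = 141.89 mg/L·hr

AUC = 142 mg/L·hr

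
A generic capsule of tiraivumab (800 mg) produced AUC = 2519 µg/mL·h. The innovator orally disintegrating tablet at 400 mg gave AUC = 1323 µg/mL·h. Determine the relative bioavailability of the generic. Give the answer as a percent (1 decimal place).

F_rel = (AUC_test/D_test) / (AUC_ref/D_ref)
      = (2519/800) / (1323/400)
      = 3.14875 / 3.3075 = 0.9520 = 95.20%

F_rel = 95.2%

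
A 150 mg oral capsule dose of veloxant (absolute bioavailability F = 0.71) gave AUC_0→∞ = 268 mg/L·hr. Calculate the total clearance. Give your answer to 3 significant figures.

CL = F × Dose / AUC_0→∞
   = 0.71 × 150 / 268 = 0.397388 L/hr

CL = 0.397 L/hr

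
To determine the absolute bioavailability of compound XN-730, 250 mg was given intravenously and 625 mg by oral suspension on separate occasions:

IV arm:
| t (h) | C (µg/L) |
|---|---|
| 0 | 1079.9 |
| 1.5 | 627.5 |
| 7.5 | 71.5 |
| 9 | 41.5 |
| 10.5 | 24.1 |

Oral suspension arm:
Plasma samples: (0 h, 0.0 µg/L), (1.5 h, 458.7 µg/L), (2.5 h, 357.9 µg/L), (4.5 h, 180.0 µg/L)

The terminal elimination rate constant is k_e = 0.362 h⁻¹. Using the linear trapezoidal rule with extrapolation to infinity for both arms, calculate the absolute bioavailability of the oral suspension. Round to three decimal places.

Trapezoidal AUC_0→10.5 (IV):
  [0→1.5]: (1079.9+627.5)/2 × 1.5 = 1280.55
  [1.5→7.5]: (627.5+71.5)/2 × 6 = 2097.0
  [7.5→9]: (71.5+41.5)/2 × 1.5 = 84.75
  [9→10.5]: (41.5+24.1)/2 × 1.5 = 49.2
  Sum = 3511.5 µg/L·h
IV tail: 24.1/0.362 = 66.575; AUC_iv,0→∞ = 3511.5 + 66.575 = 3578.075 µg/L·h
Trapezoidal AUC_0→4.5 (oral suspension):
  [0→1.5]: (0.0+458.7)/2 × 1.5 = 344.025
  [1.5→2.5]: (458.7+357.9)/2 × 1 = 408.3
  [2.5→4.5]: (357.9+180.0)/2 × 2 = 537.9
  Sum = 1290.225 µg/L·h
oral suspension tail: 180.0/0.362 = 497.238; AUC_ev,0→∞ = 1290.225 + 497.238 = 1787.463 µg/L·h
F = (AUC_ev/D_ev)/(AUC_iv/D_iv) = (1787.463/625)/(3578.075/250) = 2.8599408/14.3123 = 0.1998

F = 0.200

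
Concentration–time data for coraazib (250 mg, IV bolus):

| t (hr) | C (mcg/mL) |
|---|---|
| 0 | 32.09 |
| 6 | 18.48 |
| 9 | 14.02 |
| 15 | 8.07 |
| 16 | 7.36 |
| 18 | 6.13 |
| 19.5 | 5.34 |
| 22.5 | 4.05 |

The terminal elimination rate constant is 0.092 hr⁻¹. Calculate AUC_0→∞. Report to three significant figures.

Trapezoidal AUC_0→22.5:
  [0→6]: (32.09+18.48)/2 × 6 = 151.71
  [6→9]: (18.48+14.02)/2 × 3 = 48.75
  [9→15]: (14.02+8.07)/2 × 6 = 66.27
  [15→16]: (8.07+7.36)/2 × 1 = 7.715
  [16→18]: (7.36+6.13)/2 × 2 = 13.49
  [18→19.5]: (6.13+5.34)/2 × 1.5 = 8.6025
  [19.5→22.5]: (5.34+4.05)/2 × 3 = 14.085
  Sum = 310.6225 mcg/mL·hr
Extrapolated tail: C_last / k_e = 4.05 / 0.092 = 44.022
AUC_0→∞ = 310.6225 + 44.022 = 354.6445 mcg/mL·hr

AUC = 355 mcg/mL·hr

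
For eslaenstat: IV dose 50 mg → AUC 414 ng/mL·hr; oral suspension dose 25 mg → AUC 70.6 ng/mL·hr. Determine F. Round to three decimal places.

F = 0.341

F = (AUC_ev / D_ev) / (AUC_iv / D_iv)
  = (70.6/25) / (414/50)
  = 2.824 / 8.28 = 0.3411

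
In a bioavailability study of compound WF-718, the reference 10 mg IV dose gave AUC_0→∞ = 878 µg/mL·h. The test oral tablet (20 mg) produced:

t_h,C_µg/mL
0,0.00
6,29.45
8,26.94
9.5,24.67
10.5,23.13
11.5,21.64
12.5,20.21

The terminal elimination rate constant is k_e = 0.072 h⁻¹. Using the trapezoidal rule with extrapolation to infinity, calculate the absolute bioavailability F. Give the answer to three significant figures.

F = 0.303

Trapezoidal AUC_0→12.5 (oral tablet):
  [0→6]: (0.00+29.45)/2 × 6 = 88.35
  [6→8]: (29.45+26.94)/2 × 2 = 56.39
  [8→9.5]: (26.94+24.67)/2 × 1.5 = 38.7075
  [9.5→10.5]: (24.67+23.13)/2 × 1 = 23.9
  [10.5→11.5]: (23.13+21.64)/2 × 1 = 22.385
  [11.5→12.5]: (21.64+20.21)/2 × 1 = 20.925
  Sum = 250.6575 µg/mL·h
Tail: C_last/k_e = 20.21/0.072 = 280.694
AUC_0→∞ (oral tablet) = 250.6575 + 280.694 = 531.3515 µg/mL·h
F = (AUC_ev/D_ev)/(AUC_iv/D_iv) = (531.3515/20)/(878/10) = 26.567575/87.8 = 0.3026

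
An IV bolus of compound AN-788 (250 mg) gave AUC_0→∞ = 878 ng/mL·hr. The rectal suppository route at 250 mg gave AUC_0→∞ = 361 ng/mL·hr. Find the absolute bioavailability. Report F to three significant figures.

F = (AUC_ev / D_ev) / (AUC_iv / D_iv)
  = (361/250) / (878/250)
  = 1.444 / 3.512 = 0.4112

F = 0.411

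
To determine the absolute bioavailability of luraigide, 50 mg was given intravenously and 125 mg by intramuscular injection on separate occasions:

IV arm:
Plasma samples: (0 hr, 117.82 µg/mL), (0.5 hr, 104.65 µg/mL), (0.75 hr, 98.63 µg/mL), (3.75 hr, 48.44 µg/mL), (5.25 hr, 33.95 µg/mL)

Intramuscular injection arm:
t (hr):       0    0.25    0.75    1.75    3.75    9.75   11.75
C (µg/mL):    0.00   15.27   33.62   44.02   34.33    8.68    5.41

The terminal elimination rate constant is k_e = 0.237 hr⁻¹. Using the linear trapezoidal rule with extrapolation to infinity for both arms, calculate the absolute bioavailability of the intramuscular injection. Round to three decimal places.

F = 0.235

Trapezoidal AUC_0→5.25 (IV):
  [0→0.5]: (117.82+104.65)/2 × 0.5 = 55.6175
  [0.5→0.75]: (104.65+98.63)/2 × 0.25 = 25.41
  [0.75→3.75]: (98.63+48.44)/2 × 3 = 220.605
  [3.75→5.25]: (48.44+33.95)/2 × 1.5 = 61.7925
  Sum = 363.425 µg/mL·hr
IV tail: 33.95/0.237 = 143.249; AUC_iv,0→∞ = 363.425 + 143.249 = 506.674 µg/mL·hr
Trapezoidal AUC_0→11.75 (intramuscular injection):
  [0→0.25]: (0.00+15.27)/2 × 0.25 = 1.90875
  [0.25→0.75]: (15.27+33.62)/2 × 0.5 = 12.2225
  [0.75→1.75]: (33.62+44.02)/2 × 1 = 38.82
  [1.75→3.75]: (44.02+34.33)/2 × 2 = 78.35
  [3.75→9.75]: (34.33+8.68)/2 × 6 = 129.03
  [9.75→11.75]: (8.68+5.41)/2 × 2 = 14.09
  Sum = 274.42125 µg/mL·hr
intramuscular injection tail: 5.41/0.237 = 22.827; AUC_ev,0→∞ = 274.42125 + 22.827 = 297.24825 µg/mL·hr
F = (AUC_ev/D_ev)/(AUC_iv/D_iv) = (297.24825/125)/(506.674/50) = 2.377986/10.13348 = 0.2347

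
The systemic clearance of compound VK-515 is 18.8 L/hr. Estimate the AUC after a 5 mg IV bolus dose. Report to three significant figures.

AUC = 0.266 mg/L·hr

AUC_0→∞ = Dose_iv / CL
        = 5 / 18.8 = 0.265957 mg/L·hr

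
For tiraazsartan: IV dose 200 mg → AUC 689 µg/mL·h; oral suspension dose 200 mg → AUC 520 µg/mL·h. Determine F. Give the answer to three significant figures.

F = (AUC_ev / D_ev) / (AUC_iv / D_iv)
  = (520/200) / (689/200)
  = 2.6 / 3.445 = 0.7547

F = 0.755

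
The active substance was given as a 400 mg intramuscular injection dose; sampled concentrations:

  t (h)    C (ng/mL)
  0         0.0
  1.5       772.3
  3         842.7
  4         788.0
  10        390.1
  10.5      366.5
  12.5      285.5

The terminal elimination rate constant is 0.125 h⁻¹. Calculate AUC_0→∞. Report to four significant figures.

Trapezoidal AUC_0→12.5:
  [0→1.5]: (0.0+772.3)/2 × 1.5 = 579.225
  [1.5→3]: (772.3+842.7)/2 × 1.5 = 1211.25
  [3→4]: (842.7+788.0)/2 × 1 = 815.35
  [4→10]: (788.0+390.1)/2 × 6 = 3534.3
  [10→10.5]: (390.1+366.5)/2 × 0.5 = 189.15
  [10.5→12.5]: (366.5+285.5)/2 × 2 = 652.0
  Sum = 6981.275 ng/mL·h
Extrapolated tail: C_last / k_e = 285.5 / 0.125 = 2284.000
AUC_0→∞ = 6981.275 + 2284.000 = 9265.275 ng/mL·h

AUC = 9265 ng/mL·h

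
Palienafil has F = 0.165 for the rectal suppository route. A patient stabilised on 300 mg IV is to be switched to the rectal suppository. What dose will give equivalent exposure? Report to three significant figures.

For equal systemic exposure: F × D_ev = D_iv
D_ev = D_iv / F = 300 / 0.165 = 1818.18 mg

D_rectal = 1820 mg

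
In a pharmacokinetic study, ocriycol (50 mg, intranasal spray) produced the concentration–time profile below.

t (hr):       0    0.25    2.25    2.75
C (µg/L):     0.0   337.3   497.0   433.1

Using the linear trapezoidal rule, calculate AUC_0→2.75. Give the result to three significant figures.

Trapezoidal AUC_0→2.75:
  [0→0.25]: (0.0+337.3)/2 × 0.25 = 42.1625
  [0.25→2.25]: (337.3+497.0)/2 × 2 = 834.3
  [2.25→2.75]: (497.0+433.1)/2 × 0.5 = 232.525
  Sum = 1108.9875 µg/L·hr

AUC = 1110 µg/L·hr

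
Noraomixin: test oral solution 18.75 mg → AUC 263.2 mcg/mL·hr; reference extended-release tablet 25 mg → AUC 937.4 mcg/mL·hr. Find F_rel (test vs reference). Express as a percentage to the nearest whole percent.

F_rel = (AUC_test/D_test) / (AUC_ref/D_ref)
      = (263.2/18.75) / (937.4/25)
      = 14.0373 / 37.496 = 0.3744 = 37.44%

F_rel = 37%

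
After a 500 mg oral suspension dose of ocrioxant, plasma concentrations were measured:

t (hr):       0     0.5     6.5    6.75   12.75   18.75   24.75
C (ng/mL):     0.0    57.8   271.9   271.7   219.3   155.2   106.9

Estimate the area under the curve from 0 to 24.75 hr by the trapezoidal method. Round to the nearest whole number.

Trapezoidal AUC_0→24.75:
  [0→0.5]: (0.0+57.8)/2 × 0.5 = 14.45
  [0.5→6.5]: (57.8+271.9)/2 × 6 = 989.1
  [6.5→6.75]: (271.9+271.7)/2 × 0.25 = 67.95
  [6.75→12.75]: (271.7+219.3)/2 × 6 = 1473.0
  [12.75→18.75]: (219.3+155.2)/2 × 6 = 1123.5
  [18.75→24.75]: (155.2+106.9)/2 × 6 = 786.3
  Sum = 4454.3 ng/mL·hr

AUC = 4454 ng/mL·hr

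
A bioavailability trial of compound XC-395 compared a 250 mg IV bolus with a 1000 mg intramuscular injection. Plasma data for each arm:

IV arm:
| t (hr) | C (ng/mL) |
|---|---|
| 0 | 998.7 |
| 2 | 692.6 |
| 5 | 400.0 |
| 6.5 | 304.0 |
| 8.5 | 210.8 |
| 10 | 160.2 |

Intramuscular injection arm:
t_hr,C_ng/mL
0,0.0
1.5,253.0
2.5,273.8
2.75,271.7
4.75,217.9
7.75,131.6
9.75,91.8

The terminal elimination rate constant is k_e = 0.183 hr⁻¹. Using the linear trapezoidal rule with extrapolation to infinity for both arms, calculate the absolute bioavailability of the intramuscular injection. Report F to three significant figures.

Trapezoidal AUC_0→10 (IV):
  [0→2]: (998.7+692.6)/2 × 2 = 1691.3
  [2→5]: (692.6+400.0)/2 × 3 = 1638.9
  [5→6.5]: (400.0+304.0)/2 × 1.5 = 528.0
  [6.5→8.5]: (304.0+210.8)/2 × 2 = 514.8
  [8.5→10]: (210.8+160.2)/2 × 1.5 = 278.25
  Sum = 4651.25 ng/mL·hr
IV tail: 160.2/0.183 = 875.410; AUC_iv,0→∞ = 4651.25 + 875.410 = 5526.66 ng/mL·hr
Trapezoidal AUC_0→9.75 (intramuscular injection):
  [0→1.5]: (0.0+253.0)/2 × 1.5 = 189.75
  [1.5→2.5]: (253.0+273.8)/2 × 1 = 263.4
  [2.5→2.75]: (273.8+271.7)/2 × 0.25 = 68.1875
  [2.75→4.75]: (271.7+217.9)/2 × 2 = 489.6
  [4.75→7.75]: (217.9+131.6)/2 × 3 = 524.25
  [7.75→9.75]: (131.6+91.8)/2 × 2 = 223.4
  Sum = 1758.5875 ng/mL·hr
intramuscular injection tail: 91.8/0.183 = 501.639; AUC_ev,0→∞ = 1758.5875 + 501.639 = 2260.2265 ng/mL·hr
F = (AUC_ev/D_ev)/(AUC_iv/D_iv) = (2260.2265/1000)/(5526.66/250) = 2.2602265/22.10664 = 0.1022

F = 0.102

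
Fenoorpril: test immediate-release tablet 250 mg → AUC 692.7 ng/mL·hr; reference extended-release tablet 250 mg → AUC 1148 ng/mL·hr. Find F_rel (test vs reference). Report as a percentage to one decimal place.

F_rel = (AUC_test/D_test) / (AUC_ref/D_ref)
      = (692.7/250) / (1148/250)
      = 2.7708 / 4.592 = 0.6034 = 60.34%

F_rel = 60.3%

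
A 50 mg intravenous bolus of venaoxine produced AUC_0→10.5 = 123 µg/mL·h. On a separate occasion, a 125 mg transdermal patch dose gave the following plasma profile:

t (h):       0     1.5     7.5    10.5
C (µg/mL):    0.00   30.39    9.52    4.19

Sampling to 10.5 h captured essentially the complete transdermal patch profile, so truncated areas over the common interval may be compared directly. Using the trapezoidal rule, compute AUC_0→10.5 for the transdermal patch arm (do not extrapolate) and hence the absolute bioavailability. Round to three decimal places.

Trapezoidal AUC_0→10.5 (transdermal patch):
  [0→1.5]: (0.00+30.39)/2 × 1.5 = 22.7925
  [1.5→7.5]: (30.39+9.52)/2 × 6 = 119.73
  [7.5→10.5]: (9.52+4.19)/2 × 3 = 20.565
  Sum = 163.0875 µg/mL·h
F = (AUC_ev/D_ev)/(AUC_iv/D_iv) = (163.0875/125)/(123/50) = 1.3047/2.46 = 0.5304

F = 0.530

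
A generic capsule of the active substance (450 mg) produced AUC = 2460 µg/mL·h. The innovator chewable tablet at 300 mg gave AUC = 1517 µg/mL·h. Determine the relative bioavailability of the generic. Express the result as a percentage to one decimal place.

F_rel = 108.1%

F_rel = (AUC_test/D_test) / (AUC_ref/D_ref)
      = (2460/450) / (1517/300)
      = 5.46667 / 5.05667 = 1.0811 = 108.11%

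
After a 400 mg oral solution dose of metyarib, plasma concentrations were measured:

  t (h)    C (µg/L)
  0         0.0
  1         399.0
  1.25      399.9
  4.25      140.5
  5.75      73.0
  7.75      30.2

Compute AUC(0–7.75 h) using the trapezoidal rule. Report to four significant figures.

Trapezoidal AUC_0→7.75:
  [0→1]: (0.0+399.0)/2 × 1 = 199.5
  [1→1.25]: (399.0+399.9)/2 × 0.25 = 99.8625
  [1.25→4.25]: (399.9+140.5)/2 × 3 = 810.6
  [4.25→5.75]: (140.5+73.0)/2 × 1.5 = 160.125
  [5.75→7.75]: (73.0+30.2)/2 × 2 = 103.2
  Sum = 1373.2875 µg/L·h

AUC = 1373 µg/L·h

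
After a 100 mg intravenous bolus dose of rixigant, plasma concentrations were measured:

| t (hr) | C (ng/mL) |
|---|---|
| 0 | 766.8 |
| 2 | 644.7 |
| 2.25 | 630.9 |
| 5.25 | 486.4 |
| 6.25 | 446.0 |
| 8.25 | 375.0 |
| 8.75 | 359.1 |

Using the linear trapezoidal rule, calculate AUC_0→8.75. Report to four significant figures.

AUC = 4718 ng/mL·hr

Trapezoidal AUC_0→8.75:
  [0→2]: (766.8+644.7)/2 × 2 = 1411.5
  [2→2.25]: (644.7+630.9)/2 × 0.25 = 159.45
  [2.25→5.25]: (630.9+486.4)/2 × 3 = 1675.95
  [5.25→6.25]: (486.4+446.0)/2 × 1 = 466.2
  [6.25→8.25]: (446.0+375.0)/2 × 2 = 821.0
  [8.25→8.75]: (375.0+359.1)/2 × 0.5 = 183.525
  Sum = 4717.625 ng/mL·hr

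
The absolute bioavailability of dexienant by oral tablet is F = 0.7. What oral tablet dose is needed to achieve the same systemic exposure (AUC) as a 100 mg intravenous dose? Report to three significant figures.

D_oral = 143 mg

For equal systemic exposure: F × D_ev = D_iv
D_ev = D_iv / F = 100 / 0.7 = 142.857 mg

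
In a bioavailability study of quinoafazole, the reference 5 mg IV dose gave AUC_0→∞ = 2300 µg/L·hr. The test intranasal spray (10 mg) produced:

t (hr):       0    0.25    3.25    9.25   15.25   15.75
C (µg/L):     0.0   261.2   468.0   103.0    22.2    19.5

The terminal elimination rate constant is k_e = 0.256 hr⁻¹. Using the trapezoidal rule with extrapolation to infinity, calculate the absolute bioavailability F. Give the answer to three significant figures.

Trapezoidal AUC_0→15.75 (intranasal spray):
  [0→0.25]: (0.0+261.2)/2 × 0.25 = 32.65
  [0.25→3.25]: (261.2+468.0)/2 × 3 = 1093.8
  [3.25→9.25]: (468.0+103.0)/2 × 6 = 1713.0
  [9.25→15.25]: (103.0+22.2)/2 × 6 = 375.6
  [15.25→15.75]: (22.2+19.5)/2 × 0.5 = 10.425
  Sum = 3225.475 µg/L·hr
Tail: C_last/k_e = 19.5/0.256 = 76.172
AUC_0→∞ (intranasal spray) = 3225.475 + 76.172 = 3301.647 µg/L·hr
F = (AUC_ev/D_ev)/(AUC_iv/D_iv) = (3301.647/10)/(2300/5) = 330.1647/460 = 0.7177

F = 0.718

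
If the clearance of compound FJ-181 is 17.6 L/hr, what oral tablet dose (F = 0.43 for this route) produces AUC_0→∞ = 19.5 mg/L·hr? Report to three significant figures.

Dose = 798 mg

Dose = CL × AUC_0→∞ / F
     = 17.6 × 19.5 / 0.43 = 798.14 mg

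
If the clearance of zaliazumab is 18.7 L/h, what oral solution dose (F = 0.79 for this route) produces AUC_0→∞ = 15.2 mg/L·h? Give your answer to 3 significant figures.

Dose = 360 mg

Dose = CL × AUC_0→∞ / F
     = 18.7 × 15.2 / 0.79 = 359.797 mg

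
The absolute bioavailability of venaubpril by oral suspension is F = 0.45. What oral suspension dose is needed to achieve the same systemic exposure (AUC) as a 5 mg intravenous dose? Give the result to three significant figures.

For equal systemic exposure: F × D_ev = D_iv
D_ev = D_iv / F = 5 / 0.45 = 11.1111 mg

D_oral = 11.1 mg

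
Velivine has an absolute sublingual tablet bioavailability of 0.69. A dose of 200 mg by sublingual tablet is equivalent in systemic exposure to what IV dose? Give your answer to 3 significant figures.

D_iv = 138 mg

Systemic exposure from an extravascular dose = F × D_ev, so the equivalent IV dose is F × D_ev.
D_iv = F × D_ev = 0.69 × 200 = 138 mg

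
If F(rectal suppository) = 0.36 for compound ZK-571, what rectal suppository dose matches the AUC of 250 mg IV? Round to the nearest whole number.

D_rectal = 694 mg

For equal systemic exposure: F × D_ev = D_iv
D_ev = D_iv / F = 250 / 0.36 = 694.444 mg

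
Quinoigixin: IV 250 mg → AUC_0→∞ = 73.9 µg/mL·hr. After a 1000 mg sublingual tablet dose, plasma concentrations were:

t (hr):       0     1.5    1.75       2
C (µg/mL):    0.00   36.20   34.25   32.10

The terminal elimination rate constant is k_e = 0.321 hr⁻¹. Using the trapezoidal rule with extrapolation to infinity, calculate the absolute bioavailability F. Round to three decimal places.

F = 0.488

Trapezoidal AUC_0→2 (sublingual tablet):
  [0→1.5]: (0.00+36.20)/2 × 1.5 = 27.15
  [1.5→1.75]: (36.20+34.25)/2 × 0.25 = 8.80625
  [1.75→2]: (34.25+32.10)/2 × 0.25 = 8.29375
  Sum = 44.25 µg/mL·hr
Tail: C_last/k_e = 32.10/0.321 = 100.000
AUC_0→∞ (sublingual tablet) = 44.25 + 100.000 = 144.25 µg/mL·hr
F = (AUC_ev/D_ev)/(AUC_iv/D_iv) = (144.25/1000)/(73.9/250) = 0.14425/0.2956 = 0.4880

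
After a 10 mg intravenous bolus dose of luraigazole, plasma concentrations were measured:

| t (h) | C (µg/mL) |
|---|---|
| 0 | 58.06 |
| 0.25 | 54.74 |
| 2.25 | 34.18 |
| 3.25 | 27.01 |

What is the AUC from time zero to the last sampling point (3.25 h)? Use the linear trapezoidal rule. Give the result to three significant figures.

AUC = 134 µg/mL·h

Trapezoidal AUC_0→3.25:
  [0→0.25]: (58.06+54.74)/2 × 0.25 = 14.1
  [0.25→2.25]: (54.74+34.18)/2 × 2 = 88.92
  [2.25→3.25]: (34.18+27.01)/2 × 1 = 30.595
  Sum = 133.615 µg/mL·h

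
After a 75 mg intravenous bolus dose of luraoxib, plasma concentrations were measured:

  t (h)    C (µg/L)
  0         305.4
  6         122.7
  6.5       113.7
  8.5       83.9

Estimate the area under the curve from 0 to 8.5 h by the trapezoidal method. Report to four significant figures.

AUC = 1541 µg/L·h

Trapezoidal AUC_0→8.5:
  [0→6]: (305.4+122.7)/2 × 6 = 1284.3
  [6→6.5]: (122.7+113.7)/2 × 0.5 = 59.1
  [6.5→8.5]: (113.7+83.9)/2 × 2 = 197.6
  Sum = 1541.0 µg/L·h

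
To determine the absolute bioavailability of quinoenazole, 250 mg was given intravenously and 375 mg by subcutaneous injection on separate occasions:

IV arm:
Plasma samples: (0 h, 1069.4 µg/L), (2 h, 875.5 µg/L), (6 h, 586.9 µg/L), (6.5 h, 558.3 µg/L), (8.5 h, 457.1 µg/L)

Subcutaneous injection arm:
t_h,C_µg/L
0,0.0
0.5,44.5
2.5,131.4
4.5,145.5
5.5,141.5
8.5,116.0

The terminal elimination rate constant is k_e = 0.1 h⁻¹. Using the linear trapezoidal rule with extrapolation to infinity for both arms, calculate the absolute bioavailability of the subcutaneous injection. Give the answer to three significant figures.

Trapezoidal AUC_0→8.5 (IV):
  [0→2]: (1069.4+875.5)/2 × 2 = 1944.9
  [2→6]: (875.5+586.9)/2 × 4 = 2924.8
  [6→6.5]: (586.9+558.3)/2 × 0.5 = 286.3
  [6.5→8.5]: (558.3+457.1)/2 × 2 = 1015.4
  Sum = 6171.4 µg/L·h
IV tail: 457.1/0.1 = 4571.000; AUC_iv,0→∞ = 6171.4 + 4571.000 = 10742.4 µg/L·h
Trapezoidal AUC_0→8.5 (subcutaneous injection):
  [0→0.5]: (0.0+44.5)/2 × 0.5 = 11.125
  [0.5→2.5]: (44.5+131.4)/2 × 2 = 175.9
  [2.5→4.5]: (131.4+145.5)/2 × 2 = 276.9
  [4.5→5.5]: (145.5+141.5)/2 × 1 = 143.5
  [5.5→8.5]: (141.5+116.0)/2 × 3 = 386.25
  Sum = 993.675 µg/L·h
subcutaneous injection tail: 116.0/0.1 = 1160.000; AUC_ev,0→∞ = 993.675 + 1160.000 = 2153.675 µg/L·h
F = (AUC_ev/D_ev)/(AUC_iv/D_iv) = (2153.675/375)/(10742.4/250) = 5.74313/42.9696 = 0.1337

F = 0.134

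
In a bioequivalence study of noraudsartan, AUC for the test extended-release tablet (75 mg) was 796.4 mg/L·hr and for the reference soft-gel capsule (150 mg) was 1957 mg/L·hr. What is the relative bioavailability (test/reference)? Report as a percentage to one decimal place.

F_rel = (AUC_test/D_test) / (AUC_ref/D_ref)
      = (796.4/75) / (1957/150)
      = 10.6187 / 13.0467 = 0.8139 = 81.39%

F_rel = 81.4%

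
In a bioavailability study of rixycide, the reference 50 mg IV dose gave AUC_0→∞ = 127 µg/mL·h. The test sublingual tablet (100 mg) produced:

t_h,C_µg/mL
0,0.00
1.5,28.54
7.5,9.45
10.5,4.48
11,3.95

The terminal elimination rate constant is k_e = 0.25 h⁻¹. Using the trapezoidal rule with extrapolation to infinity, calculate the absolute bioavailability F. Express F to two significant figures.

Trapezoidal AUC_0→11 (sublingual tablet):
  [0→1.5]: (0.00+28.54)/2 × 1.5 = 21.405
  [1.5→7.5]: (28.54+9.45)/2 × 6 = 113.97
  [7.5→10.5]: (9.45+4.48)/2 × 3 = 20.895
  [10.5→11]: (4.48+3.95)/2 × 0.5 = 2.1075
  Sum = 158.3775 µg/mL·h
Tail: C_last/k_e = 3.95/0.25 = 15.800
AUC_0→∞ (sublingual tablet) = 158.3775 + 15.800 = 174.1775 µg/mL·h
F = (AUC_ev/D_ev)/(AUC_iv/D_iv) = (174.1775/100)/(127/50) = 1.741775/2.54 = 0.6857

F = 0.69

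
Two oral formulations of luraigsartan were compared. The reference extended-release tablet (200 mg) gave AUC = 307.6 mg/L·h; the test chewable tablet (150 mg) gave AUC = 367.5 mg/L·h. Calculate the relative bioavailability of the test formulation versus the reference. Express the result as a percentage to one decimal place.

F_rel = (AUC_test/D_test) / (AUC_ref/D_ref)
      = (367.5/150) / (307.6/200)
      = 2.45 / 1.538 = 1.5930 = 159.30%

F_rel = 159.3%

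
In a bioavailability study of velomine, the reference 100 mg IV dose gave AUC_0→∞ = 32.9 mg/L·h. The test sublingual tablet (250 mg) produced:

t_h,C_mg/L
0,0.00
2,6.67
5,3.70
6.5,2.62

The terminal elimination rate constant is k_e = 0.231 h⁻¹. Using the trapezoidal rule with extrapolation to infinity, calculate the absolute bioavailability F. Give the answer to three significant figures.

Trapezoidal AUC_0→6.5 (sublingual tablet):
  [0→2]: (0.00+6.67)/2 × 2 = 6.67
  [2→5]: (6.67+3.70)/2 × 3 = 15.555
  [5→6.5]: (3.70+2.62)/2 × 1.5 = 4.74
  Sum = 26.965 mg/L·h
Tail: C_last/k_e = 2.62/0.231 = 11.342
AUC_0→∞ (sublingual tablet) = 26.965 + 11.342 = 38.307 mg/L·h
F = (AUC_ev/D_ev)/(AUC_iv/D_iv) = (38.307/250)/(32.9/100) = 0.153228/0.329 = 0.4657

F = 0.466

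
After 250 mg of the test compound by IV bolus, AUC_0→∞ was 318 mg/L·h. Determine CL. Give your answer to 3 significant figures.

CL = Dose_iv / AUC_0→∞
   = 250 / 318 = 0.786164 L/h

CL = 0.786 L/h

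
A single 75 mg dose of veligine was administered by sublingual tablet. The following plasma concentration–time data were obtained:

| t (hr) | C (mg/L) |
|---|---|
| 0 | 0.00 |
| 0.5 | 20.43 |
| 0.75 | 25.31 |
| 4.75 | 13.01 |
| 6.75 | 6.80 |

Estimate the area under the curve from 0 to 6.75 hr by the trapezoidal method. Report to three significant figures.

Trapezoidal AUC_0→6.75:
  [0→0.5]: (0.00+20.43)/2 × 0.5 = 5.1075
  [0.5→0.75]: (20.43+25.31)/2 × 0.25 = 5.7175
  [0.75→4.75]: (25.31+13.01)/2 × 4 = 76.64
  [4.75→6.75]: (13.01+6.80)/2 × 2 = 19.81
  Sum = 107.275 mg/L·hr

AUC = 107 mg/L·hr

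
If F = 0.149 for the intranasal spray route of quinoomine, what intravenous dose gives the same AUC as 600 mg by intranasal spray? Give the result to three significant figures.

Systemic exposure from an extravascular dose = F × D_ev, so the equivalent IV dose is F × D_ev.
D_iv = F × D_ev = 0.149 × 600 = 89.4 mg

D_iv = 89.4 mg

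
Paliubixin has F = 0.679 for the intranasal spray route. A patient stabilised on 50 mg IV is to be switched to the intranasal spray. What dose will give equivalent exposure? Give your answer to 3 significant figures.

D_intranasal = 73.6 mg

For equal systemic exposure: F × D_ev = D_iv
D_ev = D_iv / F = 50 / 0.679 = 73.6377 mg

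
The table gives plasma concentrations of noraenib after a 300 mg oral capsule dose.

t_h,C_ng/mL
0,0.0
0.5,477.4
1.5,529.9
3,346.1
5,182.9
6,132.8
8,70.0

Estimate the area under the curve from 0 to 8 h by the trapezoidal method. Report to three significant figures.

Trapezoidal AUC_0→8:
  [0→0.5]: (0.0+477.4)/2 × 0.5 = 119.35
  [0.5→1.5]: (477.4+529.9)/2 × 1 = 503.65
  [1.5→3]: (529.9+346.1)/2 × 1.5 = 657.0
  [3→5]: (346.1+182.9)/2 × 2 = 529.0
  [5→6]: (182.9+132.8)/2 × 1 = 157.85
  [6→8]: (132.8+70.0)/2 × 2 = 202.8
  Sum = 2169.65 ng/mL·h

AUC = 2170 ng/mL·h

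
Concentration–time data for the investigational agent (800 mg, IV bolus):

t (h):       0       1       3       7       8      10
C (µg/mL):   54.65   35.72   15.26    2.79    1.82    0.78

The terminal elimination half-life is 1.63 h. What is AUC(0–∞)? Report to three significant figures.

Trapezoidal AUC_0→10:
  [0→1]: (54.65+35.72)/2 × 1 = 45.185
  [1→3]: (35.72+15.26)/2 × 2 = 50.98
  [3→7]: (15.26+2.79)/2 × 4 = 36.1
  [7→8]: (2.79+1.82)/2 × 1 = 2.305
  [8→10]: (1.82+0.78)/2 × 2 = 2.6
  Sum = 137.17 µg/mL·h
k_e = ln2 / t½ = 0.693147 / 1.63 = 0.4252 h^-1
Extrapolated tail: C_last / k_e = 0.78 / 0.4252 = 1.834
AUC_0→∞ = 137.17 + 1.834 = 139.004 µg/mL·h

AUC = 139 µg/mL·h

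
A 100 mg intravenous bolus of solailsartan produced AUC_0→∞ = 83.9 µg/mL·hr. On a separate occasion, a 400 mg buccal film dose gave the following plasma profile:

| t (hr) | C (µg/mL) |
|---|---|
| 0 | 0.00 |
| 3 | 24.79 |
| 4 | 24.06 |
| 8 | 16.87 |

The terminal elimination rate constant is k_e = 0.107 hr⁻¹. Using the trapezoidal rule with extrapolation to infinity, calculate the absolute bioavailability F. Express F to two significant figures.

F = 0.90

Trapezoidal AUC_0→8 (buccal film):
  [0→3]: (0.00+24.79)/2 × 3 = 37.185
  [3→4]: (24.79+24.06)/2 × 1 = 24.425
  [4→8]: (24.06+16.87)/2 × 4 = 81.86
  Sum = 143.47 µg/mL·hr
Tail: C_last/k_e = 16.87/0.107 = 157.664
AUC_0→∞ (buccal film) = 143.47 + 157.664 = 301.134 µg/mL·hr
F = (AUC_ev/D_ev)/(AUC_iv/D_iv) = (301.134/400)/(83.9/100) = 0.752835/0.839 = 0.8973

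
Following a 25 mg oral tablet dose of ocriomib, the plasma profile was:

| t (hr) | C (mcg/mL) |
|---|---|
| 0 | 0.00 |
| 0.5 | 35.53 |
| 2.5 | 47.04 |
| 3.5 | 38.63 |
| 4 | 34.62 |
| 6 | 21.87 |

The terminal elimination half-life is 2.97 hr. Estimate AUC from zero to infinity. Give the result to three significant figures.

Trapezoidal AUC_0→6:
  [0→0.5]: (0.00+35.53)/2 × 0.5 = 8.8825
  [0.5→2.5]: (35.53+47.04)/2 × 2 = 82.57
  [2.5→3.5]: (47.04+38.63)/2 × 1 = 42.835
  [3.5→4]: (38.63+34.62)/2 × 0.5 = 18.3125
  [4→6]: (34.62+21.87)/2 × 2 = 56.49
  Sum = 209.09 mcg/mL·hr
k_e = ln2 / t½ = 0.693147 / 2.97 = 0.2334 hr^-1
Extrapolated tail: C_last / k_e = 21.87 / 0.2334 = 93.702
AUC_0→∞ = 209.09 + 93.702 = 302.792 mcg/mL·hr

AUC = 303 mcg/mL·hr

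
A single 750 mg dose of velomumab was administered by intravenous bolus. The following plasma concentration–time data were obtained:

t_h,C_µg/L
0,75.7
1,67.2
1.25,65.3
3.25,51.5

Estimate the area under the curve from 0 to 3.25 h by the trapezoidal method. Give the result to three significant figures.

AUC = 205 µg/L·h

Trapezoidal AUC_0→3.25:
  [0→1]: (75.7+67.2)/2 × 1 = 71.45
  [1→1.25]: (67.2+65.3)/2 × 0.25 = 16.5625
  [1.25→3.25]: (65.3+51.5)/2 × 2 = 116.8
  Sum = 204.8125 µg/L·h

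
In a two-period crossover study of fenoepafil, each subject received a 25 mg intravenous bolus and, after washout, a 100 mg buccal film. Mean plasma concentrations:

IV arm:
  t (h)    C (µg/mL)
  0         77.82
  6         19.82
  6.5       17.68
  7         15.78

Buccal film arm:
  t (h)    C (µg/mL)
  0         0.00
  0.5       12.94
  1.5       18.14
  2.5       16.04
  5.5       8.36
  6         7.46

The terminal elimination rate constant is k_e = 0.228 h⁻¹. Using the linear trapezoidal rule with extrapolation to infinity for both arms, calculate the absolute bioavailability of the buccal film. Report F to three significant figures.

F = 0.0718

Trapezoidal AUC_0→7 (IV):
  [0→6]: (77.82+19.82)/2 × 6 = 292.92
  [6→6.5]: (19.82+17.68)/2 × 0.5 = 9.375
  [6.5→7]: (17.68+15.78)/2 × 0.5 = 8.365
  Sum = 310.66 µg/mL·h
IV tail: 15.78/0.228 = 69.211; AUC_iv,0→∞ = 310.66 + 69.211 = 379.871 µg/mL·h
Trapezoidal AUC_0→6 (buccal film):
  [0→0.5]: (0.00+12.94)/2 × 0.5 = 3.235
  [0.5→1.5]: (12.94+18.14)/2 × 1 = 15.54
  [1.5→2.5]: (18.14+16.04)/2 × 1 = 17.09
  [2.5→5.5]: (16.04+8.36)/2 × 3 = 36.6
  [5.5→6]: (8.36+7.46)/2 × 0.5 = 3.955
  Sum = 76.42 µg/mL·h
buccal film tail: 7.46/0.228 = 32.719; AUC_ev,0→∞ = 76.42 + 32.719 = 109.139 µg/mL·h
F = (AUC_ev/D_ev)/(AUC_iv/D_iv) = (109.139/100)/(379.871/25) = 1.09139/15.19484 = 0.0718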